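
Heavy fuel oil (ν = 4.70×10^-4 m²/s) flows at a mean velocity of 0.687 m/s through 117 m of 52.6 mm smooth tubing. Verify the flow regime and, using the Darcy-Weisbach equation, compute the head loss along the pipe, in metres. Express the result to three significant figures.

h_f ≈ 44.5 m

Re = VD/ν = 0.687·0.05260/4.70×10^-4 = 76.9 → laminar (Re < 2300)
f = 64/Re = 0.8324
h_f = f(L/D)V²/(2g) = 0.8324·(117/0.05260)·0.687²/(2·9.81) = 44.54 m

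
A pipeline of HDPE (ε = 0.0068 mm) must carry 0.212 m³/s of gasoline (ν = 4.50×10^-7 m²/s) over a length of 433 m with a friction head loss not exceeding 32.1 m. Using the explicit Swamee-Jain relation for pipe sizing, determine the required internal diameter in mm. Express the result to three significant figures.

D ≈ 223 mm

Swamee-Jain (Type III): D = 0.66·[ε^1.25·(LQ²/(gh_f))^4.75 + ν·Q^9.4·(L/(gh_f))^5.2]^0.04
LQ²/(gh_f) = 0.06180; L/(gh_f) = 1.375
Term 1 = ε^1.25·(…)^4.75 = 6.28×10^-13; Term 2 = ν·Q^9.4·(…)^5.2 = 1.10×10^-12
D = 0.66·(6.28×10^-13 + 1.10×10^-12)^0.04 = 0.2234 m = 223 mm
Check: V = 5.41 m/s, Re = 2.69×10^6, f = 0.01106, h_f = 32.0 m ≈ 32.1 m ✓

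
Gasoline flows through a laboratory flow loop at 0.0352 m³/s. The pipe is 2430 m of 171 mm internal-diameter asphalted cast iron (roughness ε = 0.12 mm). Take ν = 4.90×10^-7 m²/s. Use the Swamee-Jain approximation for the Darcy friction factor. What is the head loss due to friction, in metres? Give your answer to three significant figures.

V = 4Q/(πD²) = 4·0.0352/(π·0.171²) = 1.533 m/s
Re = VD/ν = 1.533·0.171/4.90×10^-7 = 5.35×10^5 → turbulent
ε/D = 0.12/171 = 7.02×10^-4
Swamee-Jain: f = 0.01888
h_f = f(L/D)V²/(2g) = 0.01888·(2430/0.171)·1.533²/(2·9.81) = 32.13 m

h_f ≈ 32.1 m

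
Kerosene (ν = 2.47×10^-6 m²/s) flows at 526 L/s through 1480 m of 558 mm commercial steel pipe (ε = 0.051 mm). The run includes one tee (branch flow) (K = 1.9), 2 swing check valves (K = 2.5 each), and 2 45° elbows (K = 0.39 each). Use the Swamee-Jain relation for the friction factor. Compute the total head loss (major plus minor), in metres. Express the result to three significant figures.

V = 4Q/(πD²) = 2.151 m/s; V²/2g = 0.2358 m
Re = 4.86×10^5, ε/D = 9.14×10^-5 → f = 0.01441 (Swamee-Jain)
Major: h_f = f(L/D)·V²/2g = 0.01441·2652·0.2358 = 9.015 m
Minor: ΣK = 7.68; h_m = ΣK·V²/2g = 1.811 m
Total H_L = 9.015 + 1.811 = 10.83 m

H_L ≈ 10.8 m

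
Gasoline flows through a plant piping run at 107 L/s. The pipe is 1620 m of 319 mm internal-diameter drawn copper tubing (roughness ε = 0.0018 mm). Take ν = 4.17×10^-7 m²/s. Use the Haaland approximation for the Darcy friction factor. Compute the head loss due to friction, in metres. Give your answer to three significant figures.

h_f ≈ 5.40 m

V = 4Q/(πD²) = 4·0.107/(π·0.319²) = 1.339 m/s
Re = VD/ν = 1.339·0.319/4.17×10^-7 = 1.02×10^6 → turbulent
ε/D = 0.0018/319 = 5.64×10^-6
Haaland: f = 0.01164
h_f = f(L/D)V²/(2g) = 0.01164·(1620/0.319)·1.339²/(2·9.81) = 5.400 m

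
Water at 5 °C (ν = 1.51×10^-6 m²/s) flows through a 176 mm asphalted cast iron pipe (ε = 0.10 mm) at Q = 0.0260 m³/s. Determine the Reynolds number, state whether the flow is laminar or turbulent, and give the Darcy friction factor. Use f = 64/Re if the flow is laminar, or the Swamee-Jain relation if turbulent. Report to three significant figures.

Re ≈ 1.25×10^5; turbulent; f ≈ 0.0202

V = 4Q/(πD²) = 1.069 m/s
Re = VD/ν = 1.069·0.176/1.51×10^-6 = 1.25×10^5
Re > 4000 → turbulent; ε/D = 5.68×10^-4
Swamee-Jain: f = 0.02019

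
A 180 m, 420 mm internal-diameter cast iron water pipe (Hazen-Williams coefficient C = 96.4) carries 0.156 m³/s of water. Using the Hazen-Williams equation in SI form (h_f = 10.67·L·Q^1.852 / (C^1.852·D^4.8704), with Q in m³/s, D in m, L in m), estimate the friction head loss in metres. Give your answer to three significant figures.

h_f = 10.67·180·0.156^1.852 / (96.4^1.852·0.420^4.8704) = 0.8903 m

h_f ≈ 0.890 m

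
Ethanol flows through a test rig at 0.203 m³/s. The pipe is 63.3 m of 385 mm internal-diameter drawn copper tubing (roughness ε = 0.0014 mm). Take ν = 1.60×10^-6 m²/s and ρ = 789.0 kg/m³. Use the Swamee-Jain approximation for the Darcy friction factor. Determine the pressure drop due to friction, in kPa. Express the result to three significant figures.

V = 4Q/(πD²) = 4·0.203/(π·0.385²) = 1.744 m/s
Re = VD/ν = 1.744·0.385/1.60×10^-6 = 4.20×10^5 → turbulent
ε/D = 0.0014/385 = 3.64×10^-6
Swamee-Jain: f = 0.01356
h_f = f(L/D)V²/(2g) = 0.01356·(63.3/0.385)·1.744²/(2·9.81) = 0.3456 m
Δp = ρg·h_f = 789.0·9.81·0.3456 = 2.675 kPa

Δp ≈ 2.68 kPa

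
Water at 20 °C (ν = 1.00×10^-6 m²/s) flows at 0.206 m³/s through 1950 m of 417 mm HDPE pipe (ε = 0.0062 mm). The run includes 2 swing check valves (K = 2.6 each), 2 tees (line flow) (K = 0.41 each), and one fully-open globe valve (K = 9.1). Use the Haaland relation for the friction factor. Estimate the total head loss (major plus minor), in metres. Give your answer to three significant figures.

V = 4Q/(πD²) = 1.508 m/s; V²/2g = 0.1160 m
Re = 6.29×10^5, ε/D = 1.49×10^-5 → f = 0.01275 (Haaland)
Major: h_f = f(L/D)·V²/2g = 0.01275·4676·0.1160 = 6.911 m
Minor: ΣK = 15.1; h_m = ΣK·V²/2g = 1.753 m
Total H_L = 6.911 + 1.753 = 8.665 m

H_L ≈ 8.66 m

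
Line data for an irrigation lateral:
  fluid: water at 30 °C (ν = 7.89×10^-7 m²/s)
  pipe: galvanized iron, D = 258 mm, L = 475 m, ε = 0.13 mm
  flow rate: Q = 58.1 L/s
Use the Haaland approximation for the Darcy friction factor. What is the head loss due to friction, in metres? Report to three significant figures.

h_f ≈ 2.07 m

V = 4Q/(πD²) = 4·0.0581/(π·0.258²) = 1.111 m/s
Re = VD/ν = 1.111·0.258/7.89×10^-7 = 3.63×10^5 → turbulent
ε/D = 0.13/258 = 5.04×10^-4
Haaland: f = 0.01789
h_f = f(L/D)V²/(2g) = 0.01789·(475/0.258)·1.111²/(2·9.81) = 2.073 m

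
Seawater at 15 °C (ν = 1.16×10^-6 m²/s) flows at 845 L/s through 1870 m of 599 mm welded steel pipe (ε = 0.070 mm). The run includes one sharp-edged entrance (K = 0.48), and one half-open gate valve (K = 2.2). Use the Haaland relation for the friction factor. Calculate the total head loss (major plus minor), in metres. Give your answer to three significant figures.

V = 4Q/(πD²) = 2.999 m/s; V²/2g = 0.4583 m
Re = 1.55×10^6, ε/D = 1.17×10^-4 → f = 0.01319 (Haaland)
Major: h_f = f(L/D)·V²/2g = 0.01319·3122·0.4583 = 18.87 m
Minor: ΣK = 2.68; h_m = ΣK·V²/2g = 1.228 m
Total H_L = 18.87 + 1.228 = 20.10 m

H_L ≈ 20.1 m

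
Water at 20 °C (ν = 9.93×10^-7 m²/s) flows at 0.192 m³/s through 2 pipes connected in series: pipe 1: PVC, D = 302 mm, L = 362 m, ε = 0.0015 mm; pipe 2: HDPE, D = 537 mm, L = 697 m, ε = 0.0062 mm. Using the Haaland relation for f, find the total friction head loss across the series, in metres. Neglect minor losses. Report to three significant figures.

H ≈ 5.93 m

Pipe 1: V = 2.680 m/s, Re = 8.15×10^5, ε/D = 4.97×10^-6, f = 0.01207, h_1 = f(L/D)V²/2g = 5.297 m
Pipe 2: V = 0.8477 m/s, Re = 4.58×10^5, ε/D = 1.15×10^-5, f = 0.01339, h_2 = f(L/D)V²/2g = 0.6367 m
Series → Q common, losses add: H = Σh = 5.934 m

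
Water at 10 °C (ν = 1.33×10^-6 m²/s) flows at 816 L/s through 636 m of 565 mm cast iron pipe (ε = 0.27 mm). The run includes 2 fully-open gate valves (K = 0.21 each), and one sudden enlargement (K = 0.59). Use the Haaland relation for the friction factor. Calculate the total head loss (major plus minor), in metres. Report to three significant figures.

H_L ≈ 10.8 m

V = 4Q/(πD²) = 3.255 m/s; V²/2g = 0.5399 m
Re = 1.38×10^6, ε/D = 4.78×10^-4 → f = 0.01690 (Haaland)
Major: h_f = f(L/D)·V²/2g = 0.01690·1126·0.5399 = 10.27 m
Minor: ΣK = 1.01; h_m = ΣK·V²/2g = 0.5453 m
Total H_L = 10.27 + 0.5453 = 10.81 m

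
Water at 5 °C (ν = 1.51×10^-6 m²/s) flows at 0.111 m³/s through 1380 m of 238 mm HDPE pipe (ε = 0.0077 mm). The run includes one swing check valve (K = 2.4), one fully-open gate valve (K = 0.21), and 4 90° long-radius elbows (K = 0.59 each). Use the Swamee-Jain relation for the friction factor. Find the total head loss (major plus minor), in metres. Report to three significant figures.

V = 4Q/(πD²) = 2.495 m/s; V²/2g = 0.3173 m
Re = 3.93×10^5, ε/D = 3.24×10^-5 → f = 0.01411 (Swamee-Jain)
Major: h_f = f(L/D)·V²/2g = 0.01411·5798·0.3173 = 25.95 m
Minor: ΣK = 4.97; h_m = ΣK·V²/2g = 1.577 m
Total H_L = 25.95 + 1.577 = 27.53 m

H_L ≈ 27.5 m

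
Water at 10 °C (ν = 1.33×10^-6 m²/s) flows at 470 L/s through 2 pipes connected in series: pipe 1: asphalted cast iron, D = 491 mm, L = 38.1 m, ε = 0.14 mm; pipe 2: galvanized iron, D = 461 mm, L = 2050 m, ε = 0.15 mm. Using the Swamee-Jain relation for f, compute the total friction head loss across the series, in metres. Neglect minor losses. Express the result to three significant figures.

H ≈ 29.1 m

Pipe 1: V = 2.482 m/s, Re = 9.16×10^5, ε/D = 2.85×10^-4, f = 0.01569, h_1 = f(L/D)V²/2g = 0.3822 m
Pipe 2: V = 2.816 m/s, Re = 9.76×10^5, ε/D = 3.25×10^-4, f = 0.01599, h_2 = f(L/D)V²/2g = 28.74 m
Series → Q common, losses add: H = Σh = 29.13 m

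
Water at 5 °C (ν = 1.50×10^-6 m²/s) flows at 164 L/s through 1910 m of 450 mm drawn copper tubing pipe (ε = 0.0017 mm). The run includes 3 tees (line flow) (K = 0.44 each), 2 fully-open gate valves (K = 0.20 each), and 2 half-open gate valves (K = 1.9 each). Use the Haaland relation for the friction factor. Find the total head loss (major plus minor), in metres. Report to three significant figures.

H_L ≈ 3.59 m

V = 4Q/(πD²) = 1.031 m/s; V²/2g = 0.05419 m
Re = 3.09×10^5, ε/D = 3.78×10^-6 → f = 0.01429 (Haaland)
Major: h_f = f(L/D)·V²/2g = 0.01429·4244·0.05419 = 3.287 m
Minor: ΣK = 5.52; h_m = ΣK·V²/2g = 0.2992 m
Total H_L = 3.287 + 0.2992 = 3.586 m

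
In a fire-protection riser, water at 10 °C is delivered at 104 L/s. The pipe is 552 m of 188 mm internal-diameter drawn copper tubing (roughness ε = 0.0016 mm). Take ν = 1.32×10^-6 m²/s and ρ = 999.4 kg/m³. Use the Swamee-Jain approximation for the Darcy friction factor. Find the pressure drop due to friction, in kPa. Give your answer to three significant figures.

Δp ≈ 269 kPa

V = 4Q/(πD²) = 4·0.104/(π·0.188²) = 3.747 m/s
Re = VD/ν = 3.747·0.188/1.32×10^-6 = 5.34×10^5 → turbulent
ε/D = 0.0016/188 = 8.51×10^-6
Swamee-Jain: f = 0.01308
h_f = f(L/D)V²/(2g) = 0.01308·(552/0.188)·3.747²/(2·9.81) = 27.48 m
Δp = ρg·h_f = 999.4·9.81·27.48 = 269.4 kPa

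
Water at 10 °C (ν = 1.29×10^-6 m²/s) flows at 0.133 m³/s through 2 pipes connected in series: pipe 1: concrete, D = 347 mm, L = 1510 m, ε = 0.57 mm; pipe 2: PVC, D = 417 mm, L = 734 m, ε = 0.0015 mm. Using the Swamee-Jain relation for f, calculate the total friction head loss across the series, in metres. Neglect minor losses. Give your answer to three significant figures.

Pipe 1: V = 1.406 m/s, Re = 3.78×10^5, ε/D = 0.00164, f = 0.02293, h_1 = f(L/D)V²/2g = 10.06 m
Pipe 2: V = 0.9738 m/s, Re = 3.15×10^5, ε/D = 3.60×10^-6, f = 0.01429, h_2 = f(L/D)V²/2g = 1.216 m
Series → Q common, losses add: H = Σh = 11.27 m

H ≈ 11.3 m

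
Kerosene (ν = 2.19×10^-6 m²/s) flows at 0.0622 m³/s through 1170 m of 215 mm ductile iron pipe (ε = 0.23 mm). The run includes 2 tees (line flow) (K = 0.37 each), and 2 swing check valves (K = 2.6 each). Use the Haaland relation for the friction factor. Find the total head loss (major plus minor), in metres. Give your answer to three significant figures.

V = 4Q/(πD²) = 1.713 m/s; V²/2g = 0.1496 m
Re = 1.68×10^5, ε/D = 0.00107 → f = 0.02139 (Haaland)
Major: h_f = f(L/D)·V²/2g = 0.02139·5442·0.1496 = 17.41 m
Minor: ΣK = 5.94; h_m = ΣK·V²/2g = 0.8887 m
Total H_L = 17.41 + 0.8887 = 18.30 m

H_L ≈ 18.3 m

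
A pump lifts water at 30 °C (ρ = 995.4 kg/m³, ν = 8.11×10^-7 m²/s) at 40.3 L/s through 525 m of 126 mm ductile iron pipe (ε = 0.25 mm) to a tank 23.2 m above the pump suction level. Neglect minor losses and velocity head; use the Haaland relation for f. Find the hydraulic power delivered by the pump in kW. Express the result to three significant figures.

P_hyd ≈ 29.9 kW

V = 4Q/(πD²) = 3.232 m/s; Re = 5.02×10^5; ε/D = 0.00198; f = 0.02374
h_f = f(L/D)V²/2g = 52.67 m
Total head H = z + h_f = 23.2 + 52.67 = 75.87 m
P_hyd = ρgQH = 995.4·9.81·0.0403·75.87 = 29.86 kW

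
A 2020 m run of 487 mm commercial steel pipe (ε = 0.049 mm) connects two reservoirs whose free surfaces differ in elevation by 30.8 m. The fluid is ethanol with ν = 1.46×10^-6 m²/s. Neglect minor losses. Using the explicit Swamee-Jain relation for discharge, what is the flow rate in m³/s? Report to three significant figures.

Swamee-Jain (Type II): Q = -0.965·√(gD⁵h_f/L)·ln[ε/(3.7D) + √(3.17ν²L/(gD³h_f))]
√(gD⁵h_f/L) = √(9.81·0.487⁵·30.8/2020) = 0.06401
ε/(3.7D) = 2.72×10^-5; √(3.17ν²L/(gD³h_f)) = 1.98×10^-5
Q = -0.965·0.06401·ln(4.697×10^-5) = 0.6156 m³/s
Check: V = 3.30 m/s, Re = 1.10×10^6, f = 0.01341, h_f = 31.0 m ≈ 30.8 m ✓

Q ≈ 0.616 m³/s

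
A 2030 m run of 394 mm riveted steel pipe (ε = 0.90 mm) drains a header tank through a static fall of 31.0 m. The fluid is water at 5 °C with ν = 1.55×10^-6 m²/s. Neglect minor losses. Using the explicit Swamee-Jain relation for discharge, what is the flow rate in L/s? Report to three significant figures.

Q ≈ 267 L/s

Swamee-Jain (Type II): Q = -0.965·√(gD⁵h_f/L)·ln[ε/(3.7D) + √(3.17ν²L/(gD³h_f))]
√(gD⁵h_f/L) = √(9.81·0.394⁵·31.0/2030) = 0.03771
ε/(3.7D) = 6.17×10^-4; √(3.17ν²L/(gD³h_f)) = 2.88×10^-5
Q = -0.965·0.03771·ln(6.462×10^-4) = 0.2673 m³/s
Check: V = 2.19 m/s, Re = 5.57×10^5, f = 0.02467, h_f = 31.1 m ≈ 31.0 m ✓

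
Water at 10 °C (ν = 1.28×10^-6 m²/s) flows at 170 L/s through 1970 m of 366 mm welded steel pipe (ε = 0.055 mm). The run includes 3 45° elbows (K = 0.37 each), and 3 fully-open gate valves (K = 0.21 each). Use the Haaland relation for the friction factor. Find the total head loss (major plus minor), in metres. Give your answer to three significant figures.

H_L ≈ 10.9 m

V = 4Q/(πD²) = 1.616 m/s; V²/2g = 0.1331 m
Re = 4.62×10^5, ε/D = 1.50×10^-4 → f = 0.01492 (Haaland)
Major: h_f = f(L/D)·V²/2g = 0.01492·5383·0.1331 = 10.69 m
Minor: ΣK = 1.74; h_m = ΣK·V²/2g = 0.2315 m
Total H_L = 10.69 + 0.2315 = 10.92 m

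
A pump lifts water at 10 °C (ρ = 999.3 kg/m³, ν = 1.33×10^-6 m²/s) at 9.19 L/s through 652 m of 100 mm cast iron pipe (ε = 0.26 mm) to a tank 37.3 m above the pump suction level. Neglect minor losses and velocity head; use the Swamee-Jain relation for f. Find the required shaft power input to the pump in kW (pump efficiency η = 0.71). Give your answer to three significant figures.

P_shaft ≈ 6.29 kW

V = 4Q/(πD²) = 1.170 m/s; Re = 8.80×10^4; ε/D = 0.00260; f = 0.02700
h_f = f(L/D)V²/2g = 12.29 m
Total head H = z + h_f = 37.3 + 12.29 = 49.59 m
P_hyd = ρgQH = 999.3·9.81·0.00919·49.59 = 4.467 kW
P_shaft = P_hyd/η = 4.467/0.71 = 6.292 kW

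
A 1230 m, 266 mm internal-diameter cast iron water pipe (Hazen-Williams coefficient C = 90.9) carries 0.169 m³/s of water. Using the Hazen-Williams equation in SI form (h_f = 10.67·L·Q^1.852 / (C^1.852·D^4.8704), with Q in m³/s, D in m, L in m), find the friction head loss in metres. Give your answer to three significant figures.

h_f = 10.67·1230·0.169^1.852 / (90.9^1.852·0.266^4.8704) = 72.76 m

h_f ≈ 72.8 m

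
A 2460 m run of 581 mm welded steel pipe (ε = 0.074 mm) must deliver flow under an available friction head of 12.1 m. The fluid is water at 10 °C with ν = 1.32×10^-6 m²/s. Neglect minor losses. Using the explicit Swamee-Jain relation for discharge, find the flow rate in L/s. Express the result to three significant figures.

Swamee-Jain (Type II): Q = -0.965·√(gD⁵h_f/L)·ln[ε/(3.7D) + √(3.17ν²L/(gD³h_f))]
√(gD⁵h_f/L) = √(9.81·0.581⁵·12.1/2460) = 0.05652
ε/(3.7D) = 3.44×10^-5; √(3.17ν²L/(gD³h_f)) = 2.42×10^-5
Q = -0.965·0.05652·ln(5.858×10^-5) = 0.5315 m³/s
Check: V = 2.00 m/s, Re = 8.82×10^5, f = 0.01403, h_f = 12.2 m ≈ 12.1 m ✓

Q ≈ 532 L/s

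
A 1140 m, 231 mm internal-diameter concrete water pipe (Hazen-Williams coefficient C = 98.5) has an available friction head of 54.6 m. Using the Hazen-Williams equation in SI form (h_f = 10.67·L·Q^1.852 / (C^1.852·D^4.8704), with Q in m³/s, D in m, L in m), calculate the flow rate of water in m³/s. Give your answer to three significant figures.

Q ≈ 0.113 m³/s

Rearranging: Q = [h_f·C^1.852·D^4.8704 / (10.67·L)]^(1/1.852)
Q = [54.6·98.5^1.852·0.231^4.8704 / (10.67·1140)]^0.540 = 0.1127 m³/s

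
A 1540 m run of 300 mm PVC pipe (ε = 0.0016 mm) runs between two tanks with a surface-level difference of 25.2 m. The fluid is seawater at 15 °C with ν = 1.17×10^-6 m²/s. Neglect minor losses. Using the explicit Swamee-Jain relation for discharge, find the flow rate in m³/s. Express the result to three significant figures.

Swamee-Jain (Type II): Q = -0.965·√(gD⁵h_f/L)·ln[ε/(3.7D) + √(3.17ν²L/(gD³h_f))]
√(gD⁵h_f/L) = √(9.81·0.300⁵·25.2/1540) = 0.01975
ε/(3.7D) = 1.44×10^-6; √(3.17ν²L/(gD³h_f)) = 3.16×10^-5
Q = -0.965·0.01975·ln(3.308×10^-5) = 0.1966 m³/s
Check: V = 2.78 m/s, Re = 7.13×10^5, f = 0.01240, h_f = 25.1 m ≈ 25.2 m ✓

Q ≈ 0.197 m³/s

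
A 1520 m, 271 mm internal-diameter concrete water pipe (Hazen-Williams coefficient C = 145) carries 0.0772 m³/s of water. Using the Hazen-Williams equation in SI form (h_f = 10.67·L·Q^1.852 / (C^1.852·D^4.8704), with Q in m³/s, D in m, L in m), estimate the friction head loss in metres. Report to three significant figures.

h_f ≈ 8.10 m

h_f = 10.67·1520·0.0772^1.852 / (145^1.852·0.271^4.8704) = 8.104 m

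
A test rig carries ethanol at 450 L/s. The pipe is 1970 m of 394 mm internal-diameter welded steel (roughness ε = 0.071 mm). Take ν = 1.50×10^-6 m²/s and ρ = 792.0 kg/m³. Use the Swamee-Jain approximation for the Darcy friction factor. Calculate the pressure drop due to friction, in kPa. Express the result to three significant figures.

V = 4Q/(πD²) = 4·0.450/(π·0.394²) = 3.691 m/s
Re = VD/ν = 3.691·0.394/1.50×10^-6 = 9.69×10^5 → turbulent
ε/D = 0.071/394 = 1.80×10^-4
Swamee-Jain: f = 0.01458
h_f = f(L/D)V²/(2g) = 0.01458·(1970/0.394)·3.691²/(2·9.81) = 50.60 m
Δp = ρg·h_f = 792.0·9.81·50.60 = 393.2 kPa

Δp ≈ 393 kPa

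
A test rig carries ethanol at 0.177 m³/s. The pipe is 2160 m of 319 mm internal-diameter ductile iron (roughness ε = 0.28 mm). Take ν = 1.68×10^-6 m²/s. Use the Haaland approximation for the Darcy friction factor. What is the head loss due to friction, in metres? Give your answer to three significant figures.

h_f ≈ 33.4 m

V = 4Q/(πD²) = 4·0.177/(π·0.319²) = 2.215 m/s
Re = VD/ν = 2.215·0.319/1.68×10^-6 = 4.21×10^5 → turbulent
ε/D = 0.28/319 = 8.78×10^-4
Haaland: f = 0.01974
h_f = f(L/D)V²/(2g) = 0.01974·(2160/0.319)·2.215²/(2·9.81) = 33.41 m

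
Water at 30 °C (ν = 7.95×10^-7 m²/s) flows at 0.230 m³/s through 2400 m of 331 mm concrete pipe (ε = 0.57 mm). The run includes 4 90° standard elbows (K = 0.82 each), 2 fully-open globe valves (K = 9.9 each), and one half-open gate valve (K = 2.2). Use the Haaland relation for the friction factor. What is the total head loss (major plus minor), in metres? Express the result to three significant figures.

H_L ≈ 69.2 m

V = 4Q/(πD²) = 2.673 m/s; V²/2g = 0.3641 m
Re = 1.11×10^6, ε/D = 0.00172 → f = 0.02272 (Haaland)
Major: h_f = f(L/D)·V²/2g = 0.02272·7251·0.3641 = 60.00 m
Minor: ΣK = 25.3; h_m = ΣK·V²/2g = 9.205 m
Total H_L = 60.00 + 9.205 = 69.20 m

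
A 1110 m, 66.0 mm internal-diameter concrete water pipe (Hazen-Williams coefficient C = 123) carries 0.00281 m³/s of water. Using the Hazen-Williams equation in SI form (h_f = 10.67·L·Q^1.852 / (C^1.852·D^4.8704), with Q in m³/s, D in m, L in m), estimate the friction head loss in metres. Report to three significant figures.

h_f ≈ 16.9 m

h_f = 10.67·1110·0.00281^1.852 / (123^1.852·0.0660^4.8704) = 16.88 m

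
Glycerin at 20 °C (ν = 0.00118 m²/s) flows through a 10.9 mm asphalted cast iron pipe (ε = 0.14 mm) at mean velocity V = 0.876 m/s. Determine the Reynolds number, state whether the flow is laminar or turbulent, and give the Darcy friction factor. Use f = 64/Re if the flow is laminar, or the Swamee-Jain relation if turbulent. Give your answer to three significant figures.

Re ≈ 8.09; laminar; f = 64/Re ≈ 7.91

Re = VD/ν = 0.8760·0.0109/0.00118 = 8.09
Re < 2300 → laminar → f = 64/Re = 7.909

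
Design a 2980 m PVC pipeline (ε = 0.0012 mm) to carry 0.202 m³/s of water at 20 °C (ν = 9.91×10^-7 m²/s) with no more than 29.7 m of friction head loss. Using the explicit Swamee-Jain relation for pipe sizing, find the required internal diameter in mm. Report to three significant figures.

Swamee-Jain (Type III): D = 0.66·[ε^1.25·(LQ²/(gh_f))^4.75 + ν·Q^9.4·(L/(gh_f))^5.2]^0.04
LQ²/(gh_f) = 0.4173; L/(gh_f) = 10.23
Term 1 = ε^1.25·(…)^4.75 = 6.26×10^-10; Term 2 = ν·Q^9.4·(…)^5.2 = 5.22×10^-8
D = 0.66·(6.26×10^-10 + 5.22×10^-8)^0.04 = 0.3376 m = 338 mm
Check: V = 2.26 m/s, Re = 7.69×10^5, f = 0.01221, h_f = 28.0 m ≈ 29.7 m ✓

D ≈ 338 mm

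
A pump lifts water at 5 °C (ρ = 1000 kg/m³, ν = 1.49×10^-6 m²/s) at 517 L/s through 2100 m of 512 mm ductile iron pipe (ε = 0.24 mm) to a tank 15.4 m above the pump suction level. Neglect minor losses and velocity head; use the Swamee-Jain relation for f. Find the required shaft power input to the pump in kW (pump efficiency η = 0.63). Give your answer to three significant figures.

P_shaft ≈ 306 kW

V = 4Q/(πD²) = 2.511 m/s; Re = 8.63×10^5; ε/D = 4.69×10^-4; f = 0.01717
h_f = f(L/D)V²/2g = 22.63 m
Total head H = z + h_f = 15.4 + 22.63 = 38.03 m
P_hyd = ρgQH = 1000·9.81·0.517·38.03 = 192.9 kW
P_shaft = P_hyd/η = 192.9/0.63 = 306.2 kW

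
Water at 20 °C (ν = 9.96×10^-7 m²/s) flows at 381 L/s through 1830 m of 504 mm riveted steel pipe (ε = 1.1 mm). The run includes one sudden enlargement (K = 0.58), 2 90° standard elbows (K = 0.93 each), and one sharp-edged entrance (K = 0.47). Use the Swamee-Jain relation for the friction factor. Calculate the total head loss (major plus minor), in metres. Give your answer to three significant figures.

V = 4Q/(πD²) = 1.910 m/s; V²/2g = 0.1859 m
Re = 9.66×10^5, ε/D = 0.00218 → f = 0.02423 (Swamee-Jain)
Major: h_f = f(L/D)·V²/2g = 0.02423·3631·0.1859 = 16.35 m
Minor: ΣK = 2.91; h_m = ΣK·V²/2g = 0.5409 m
Total H_L = 16.35 + 0.5409 = 16.89 m

H_L ≈ 16.9 m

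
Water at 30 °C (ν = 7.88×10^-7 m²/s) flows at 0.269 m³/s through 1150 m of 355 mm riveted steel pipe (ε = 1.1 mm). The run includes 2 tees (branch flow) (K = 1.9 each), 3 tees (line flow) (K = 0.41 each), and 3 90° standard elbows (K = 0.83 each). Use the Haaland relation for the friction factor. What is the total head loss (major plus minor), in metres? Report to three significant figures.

V = 4Q/(πD²) = 2.718 m/s; V²/2g = 0.3765 m
Re = 1.22×10^6, ε/D = 0.00310 → f = 0.02656 (Haaland)
Major: h_f = f(L/D)·V²/2g = 0.02656·3239·0.3765 = 32.38 m
Minor: ΣK = 7.52; h_m = ΣK·V²/2g = 2.831 m
Total H_L = 32.38 + 2.831 = 35.22 m

H_L ≈ 35.2 m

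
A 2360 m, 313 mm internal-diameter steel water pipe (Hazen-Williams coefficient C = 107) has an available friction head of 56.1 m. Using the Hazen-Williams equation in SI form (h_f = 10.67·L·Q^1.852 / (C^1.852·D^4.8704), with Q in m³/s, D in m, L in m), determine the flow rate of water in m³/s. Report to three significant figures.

Rearranging: Q = [h_f·C^1.852·D^4.8704 / (10.67·L)]^(1/1.852)
Q = [56.1·107^1.852·0.313^4.8704 / (10.67·2360)]^0.540 = 0.1865 m³/s

Q ≈ 0.187 m³/s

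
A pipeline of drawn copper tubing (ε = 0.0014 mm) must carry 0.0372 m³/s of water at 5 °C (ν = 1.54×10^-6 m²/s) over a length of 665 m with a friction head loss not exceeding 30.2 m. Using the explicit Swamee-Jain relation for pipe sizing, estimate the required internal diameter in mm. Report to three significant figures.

D ≈ 133 mm

Swamee-Jain (Type III): D = 0.66·[ε^1.25·(LQ²/(gh_f))^4.75 + ν·Q^9.4·(L/(gh_f))^5.2]^0.04
LQ²/(gh_f) = 0.003106; L/(gh_f) = 2.245
Term 1 = ε^1.25·(…)^4.75 = 5.90×10^-20; Term 2 = ν·Q^9.4·(…)^5.2 = 3.77×10^-18
D = 0.66·(5.90×10^-20 + 3.77×10^-18)^0.04 = 0.1327 m = 133 mm
Check: V = 2.69 m/s, Re = 2.32×10^5, f = 0.01520, h_f = 28.1 m ≈ 30.2 m ✓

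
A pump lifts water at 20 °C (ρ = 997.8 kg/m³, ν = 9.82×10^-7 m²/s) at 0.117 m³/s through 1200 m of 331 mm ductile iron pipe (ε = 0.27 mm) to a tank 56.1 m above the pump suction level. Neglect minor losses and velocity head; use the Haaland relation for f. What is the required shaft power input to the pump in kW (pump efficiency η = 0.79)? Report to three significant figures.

V = 4Q/(πD²) = 1.360 m/s; Re = 4.58×10^5; ε/D = 8.16×10^-4; f = 0.01939
h_f = f(L/D)V²/2g = 6.623 m
Total head H = z + h_f = 56.1 + 6.623 = 62.72 m
P_hyd = ρgQH = 997.8·9.81·0.117·62.72 = 71.83 kW
P_shaft = P_hyd/η = 71.83/0.79 = 90.93 kW

P_shaft ≈ 90.9 kW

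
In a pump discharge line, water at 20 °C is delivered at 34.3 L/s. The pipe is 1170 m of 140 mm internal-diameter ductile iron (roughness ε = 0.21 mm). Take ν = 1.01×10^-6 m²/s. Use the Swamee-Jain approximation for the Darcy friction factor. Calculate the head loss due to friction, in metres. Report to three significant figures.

V = 4Q/(πD²) = 4·0.0343/(π·0.140²) = 2.228 m/s
Re = VD/ν = 2.228·0.140/1.01×10^-6 = 3.09×10^5 → turbulent
ε/D = 0.21/140 = 0.00150
Swamee-Jain: f = 0.02259
h_f = f(L/D)V²/(2g) = 0.02259·(1170/0.140)·2.228²/(2·9.81) = 47.77 m

h_f ≈ 47.8 m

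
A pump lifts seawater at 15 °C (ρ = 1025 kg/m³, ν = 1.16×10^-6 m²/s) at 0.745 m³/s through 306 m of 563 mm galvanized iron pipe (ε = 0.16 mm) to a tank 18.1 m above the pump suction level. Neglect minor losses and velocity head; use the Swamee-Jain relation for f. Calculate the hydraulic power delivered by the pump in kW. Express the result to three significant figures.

V = 4Q/(πD²) = 2.993 m/s; Re = 1.45×10^6; ε/D = 2.84×10^-4; f = 0.01539
h_f = f(L/D)V²/2g = 3.817 m
Total head H = z + h_f = 18.1 + 3.817 = 21.92 m
P_hyd = ρgQH = 1025·9.81·0.745·21.92 = 164.2 kW

P_hyd ≈ 164 kW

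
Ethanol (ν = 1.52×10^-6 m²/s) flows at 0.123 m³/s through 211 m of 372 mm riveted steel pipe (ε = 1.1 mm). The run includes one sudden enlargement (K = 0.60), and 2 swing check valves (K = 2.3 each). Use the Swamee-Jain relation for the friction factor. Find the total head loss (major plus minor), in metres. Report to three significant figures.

V = 4Q/(πD²) = 1.132 m/s; V²/2g = 0.06528 m
Re = 2.77×10^5, ε/D = 0.00296 → f = 0.02671 (Swamee-Jain)
Major: h_f = f(L/D)·V²/2g = 0.02671·567.2·0.06528 = 0.9888 m
Minor: ΣK = 5.20; h_m = ΣK·V²/2g = 0.3394 m
Total H_L = 0.9888 + 0.3394 = 1.328 m

H_L ≈ 1.33 m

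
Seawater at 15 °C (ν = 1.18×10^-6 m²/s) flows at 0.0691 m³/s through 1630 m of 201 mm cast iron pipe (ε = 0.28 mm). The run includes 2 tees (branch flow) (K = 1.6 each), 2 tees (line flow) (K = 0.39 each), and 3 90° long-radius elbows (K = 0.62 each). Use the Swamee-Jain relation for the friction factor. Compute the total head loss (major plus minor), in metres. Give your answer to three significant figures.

H_L ≈ 44.7 m

V = 4Q/(πD²) = 2.178 m/s; V²/2g = 0.2417 m
Re = 3.71×10^5, ε/D = 0.00139 → f = 0.02209 (Swamee-Jain)
Major: h_f = f(L/D)·V²/2g = 0.02209·8109·0.2417 = 43.30 m
Minor: ΣK = 5.84; h_m = ΣK·V²/2g = 1.412 m
Total H_L = 43.30 + 1.412 = 44.71 m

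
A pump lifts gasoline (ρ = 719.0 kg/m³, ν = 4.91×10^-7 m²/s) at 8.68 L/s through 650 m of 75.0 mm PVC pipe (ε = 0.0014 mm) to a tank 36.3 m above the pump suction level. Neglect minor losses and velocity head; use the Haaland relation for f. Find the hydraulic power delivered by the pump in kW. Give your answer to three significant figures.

P_hyd ≈ 3.74 kW

V = 4Q/(πD²) = 1.965 m/s; Re = 3.00×10^5; ε/D = 1.87×10^-5; f = 0.01450
h_f = f(L/D)V²/2g = 24.72 m
Total head H = z + h_f = 36.3 + 24.72 = 61.02 m
P_hyd = ρgQH = 719.0·9.81·0.00868·61.02 = 3.736 kW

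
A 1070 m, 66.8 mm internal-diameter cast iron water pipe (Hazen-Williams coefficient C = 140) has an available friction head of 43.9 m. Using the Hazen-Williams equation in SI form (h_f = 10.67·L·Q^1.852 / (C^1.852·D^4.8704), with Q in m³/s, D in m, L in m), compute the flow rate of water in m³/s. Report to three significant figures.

Rearranging: Q = [h_f·C^1.852·D^4.8704 / (10.67·L)]^(1/1.852)
Q = [43.9·140^1.852·0.0668^4.8704 / (10.67·1070)]^0.540 = 0.005643 m³/s

Q ≈ 0.00564 m³/s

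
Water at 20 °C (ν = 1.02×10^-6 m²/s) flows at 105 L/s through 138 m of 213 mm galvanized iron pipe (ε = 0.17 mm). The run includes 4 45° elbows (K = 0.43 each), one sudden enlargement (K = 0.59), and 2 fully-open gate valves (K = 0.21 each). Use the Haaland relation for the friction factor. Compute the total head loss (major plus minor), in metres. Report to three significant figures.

V = 4Q/(πD²) = 2.947 m/s; V²/2g = 0.4426 m
Re = 6.15×10^5, ε/D = 7.98×10^-4 → f = 0.01914 (Haaland)
Major: h_f = f(L/D)·V²/2g = 0.01914·647.9·0.4426 = 5.488 m
Minor: ΣK = 2.73; h_m = ΣK·V²/2g = 1.208 m
Total H_L = 5.488 + 1.208 = 6.696 m

H_L ≈ 6.70 m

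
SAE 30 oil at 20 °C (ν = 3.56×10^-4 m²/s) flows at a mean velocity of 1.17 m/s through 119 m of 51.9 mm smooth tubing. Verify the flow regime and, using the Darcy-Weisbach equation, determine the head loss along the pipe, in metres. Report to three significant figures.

h_f ≈ 60.0 m

Re = VD/ν = 1.17·0.05190/3.56×10^-4 = 171 → laminar (Re < 2300)
f = 64/Re = 0.3752
h_f = f(L/D)V²/(2g) = 0.3752·(119/0.05190)·1.17²/(2·9.81) = 60.02 m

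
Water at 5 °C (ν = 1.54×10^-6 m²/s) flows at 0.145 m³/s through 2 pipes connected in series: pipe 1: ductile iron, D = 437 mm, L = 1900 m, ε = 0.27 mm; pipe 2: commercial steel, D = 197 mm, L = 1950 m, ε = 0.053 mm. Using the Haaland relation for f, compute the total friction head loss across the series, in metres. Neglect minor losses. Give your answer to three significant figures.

Pipe 1: V = 0.9668 m/s, Re = 2.74×10^5, ε/D = 6.18×10^-4, f = 0.01882, h_1 = f(L/D)V²/2g = 3.899 m
Pipe 2: V = 4.757 m/s, Re = 6.09×10^5, ε/D = 2.69×10^-4, f = 0.01570, h_2 = f(L/D)V²/2g = 179.3 m
Series → Q common, losses add: H = Σh = 183.2 m

H ≈ 183 m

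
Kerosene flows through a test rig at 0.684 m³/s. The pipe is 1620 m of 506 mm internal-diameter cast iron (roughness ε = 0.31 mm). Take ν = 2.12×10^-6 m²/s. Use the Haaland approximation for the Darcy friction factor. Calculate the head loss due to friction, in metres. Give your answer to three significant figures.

V = 4Q/(πD²) = 4·0.684/(π·0.506²) = 3.401 m/s
Re = VD/ν = 3.401·0.506/2.12×10^-6 = 8.12×10^5 → turbulent
ε/D = 0.31/506 = 6.13×10^-4
Haaland: f = 0.01799
h_f = f(L/D)V²/(2g) = 0.01799·(1620/0.506)·3.401²/(2·9.81) = 33.96 m

h_f ≈ 34.0 m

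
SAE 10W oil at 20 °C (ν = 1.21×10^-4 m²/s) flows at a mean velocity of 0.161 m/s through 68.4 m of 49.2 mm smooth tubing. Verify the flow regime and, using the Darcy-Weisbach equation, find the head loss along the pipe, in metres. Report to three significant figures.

Re = VD/ν = 0.161·0.04920/1.21×10^-4 = 65.5 → laminar (Re < 2300)
f = 64/Re = 0.9776
h_f = f(L/D)V²/(2g) = 0.9776·(68.4/0.04920)·0.161²/(2·9.81) = 1.796 m

h_f ≈ 1.80 m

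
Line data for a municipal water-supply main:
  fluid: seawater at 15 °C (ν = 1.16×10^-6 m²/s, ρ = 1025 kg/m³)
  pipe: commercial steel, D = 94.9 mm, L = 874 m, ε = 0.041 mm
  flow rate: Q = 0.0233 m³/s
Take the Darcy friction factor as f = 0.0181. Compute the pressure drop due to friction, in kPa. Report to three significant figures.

Δp ≈ 927 kPa

V = 4Q/(πD²) = 4·0.0233/(π·0.0949²) = 3.294 m/s
h_f = f(L/D)V²/(2g) = 0.01810·(874/0.0949)·3.294²/(2·9.81) = 92.19 m
Δp = ρg·h_f = 1025·9.81·92.19 = 927.0 kPa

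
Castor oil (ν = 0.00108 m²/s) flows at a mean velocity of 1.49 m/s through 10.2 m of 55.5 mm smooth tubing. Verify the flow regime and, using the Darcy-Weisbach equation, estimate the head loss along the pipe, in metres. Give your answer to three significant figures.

Re = VD/ν = 1.49·0.05550/0.00108 = 76.6 → laminar (Re < 2300)
f = 64/Re = 0.8358
h_f = f(L/D)V²/(2g) = 0.8358·(10.2/0.05550)·1.49²/(2·9.81) = 17.38 m

h_f ≈ 17.4 m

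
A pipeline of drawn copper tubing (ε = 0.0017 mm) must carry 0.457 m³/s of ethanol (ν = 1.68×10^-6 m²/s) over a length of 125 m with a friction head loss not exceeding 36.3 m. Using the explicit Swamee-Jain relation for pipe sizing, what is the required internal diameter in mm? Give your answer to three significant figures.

Swamee-Jain (Type III): D = 0.66·[ε^1.25·(LQ²/(gh_f))^4.75 + ν·Q^9.4·(L/(gh_f))^5.2]^0.04
LQ²/(gh_f) = 0.07331; L/(gh_f) = 0.3510
Term 1 = ε^1.25·(…)^4.75 = 2.50×10^-13; Term 2 = ν·Q^9.4·(…)^5.2 = 4.62×10^-12
D = 0.66·(2.50×10^-13 + 4.62×10^-12)^0.04 = 0.2328 m = 233 mm
Check: V = 10.7 m/s, Re = 1.49×10^6, f = 0.01110, h_f = 35.0 m ≈ 36.3 m ✓

D ≈ 233 mm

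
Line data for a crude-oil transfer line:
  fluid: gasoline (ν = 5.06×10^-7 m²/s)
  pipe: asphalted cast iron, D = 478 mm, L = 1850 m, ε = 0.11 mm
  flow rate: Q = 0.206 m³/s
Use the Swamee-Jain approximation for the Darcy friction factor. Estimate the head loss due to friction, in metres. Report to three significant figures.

V = 4Q/(πD²) = 4·0.206/(π·0.478²) = 1.148 m/s
Re = VD/ν = 1.148·0.478/5.06×10^-7 = 1.08×10^6 → turbulent
ε/D = 0.11/478 = 2.30×10^-4
Swamee-Jain: f = 0.01503
h_f = f(L/D)V²/(2g) = 0.01503·(1850/0.478)·1.148²/(2·9.81) = 3.907 m

h_f ≈ 3.91 m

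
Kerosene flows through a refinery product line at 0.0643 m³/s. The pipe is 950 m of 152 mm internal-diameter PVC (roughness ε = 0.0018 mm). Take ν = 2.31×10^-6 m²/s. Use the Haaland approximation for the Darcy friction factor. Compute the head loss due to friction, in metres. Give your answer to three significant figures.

V = 4Q/(πD²) = 4·0.0643/(π·0.152²) = 3.544 m/s
Re = VD/ν = 3.544·0.152/2.31×10^-6 = 2.33×10^5 → turbulent
ε/D = 0.0018/152 = 1.18×10^-5
Haaland: f = 0.01513
h_f = f(L/D)V²/(2g) = 0.01513·(950/0.152)·3.544²/(2·9.81) = 60.50 m

h_f ≈ 60.5 m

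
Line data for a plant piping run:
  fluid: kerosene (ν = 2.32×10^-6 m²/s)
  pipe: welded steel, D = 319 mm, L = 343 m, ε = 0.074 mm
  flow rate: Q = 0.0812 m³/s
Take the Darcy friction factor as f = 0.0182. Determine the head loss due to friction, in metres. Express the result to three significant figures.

V = 4Q/(πD²) = 4·0.0812/(π·0.319²) = 1.016 m/s
h_f = f(L/D)V²/(2g) = 0.01820·(343/0.319)·1.016²/(2·9.81) = 1.030 m

h_f ≈ 1.03 m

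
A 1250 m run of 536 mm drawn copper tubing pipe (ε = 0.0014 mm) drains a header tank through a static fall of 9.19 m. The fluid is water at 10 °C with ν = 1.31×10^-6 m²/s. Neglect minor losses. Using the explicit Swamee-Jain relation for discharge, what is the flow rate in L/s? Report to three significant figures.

Swamee-Jain (Type II): Q = -0.965·√(gD⁵h_f/L)·ln[ε/(3.7D) + √(3.17ν²L/(gD³h_f))]
√(gD⁵h_f/L) = √(9.81·0.536⁵·9.19/1250) = 0.05649
ε/(3.7D) = 7.06×10^-7; √(3.17ν²L/(gD³h_f)) = 2.21×10^-5
Q = -0.965·0.05649·ln(2.284×10^-5) = 0.5826 m³/s
Check: V = 2.58 m/s, Re = 1.06×10^6, f = 0.01157, h_f = 9.17 m ≈ 9.19 m ✓

Q ≈ 583 L/s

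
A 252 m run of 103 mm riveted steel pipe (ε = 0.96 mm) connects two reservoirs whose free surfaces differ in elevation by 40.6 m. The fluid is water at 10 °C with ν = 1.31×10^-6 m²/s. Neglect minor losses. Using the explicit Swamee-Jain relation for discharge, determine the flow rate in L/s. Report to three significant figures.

Swamee-Jain (Type II): Q = -0.965·√(gD⁵h_f/L)·ln[ε/(3.7D) + √(3.17ν²L/(gD³h_f))]
√(gD⁵h_f/L) = √(9.81·0.103⁵·40.6/252) = 0.004280
ε/(3.7D) = 0.00252; √(3.17ν²L/(gD³h_f)) = 5.61×10^-5
Q = -0.965·0.004280·ln(0.002575) = 0.02463 m³/s
Check: V = 2.96 m/s, Re = 2.32×10^5, f = 0.03743, h_f = 40.8 m ≈ 40.6 m ✓

Q ≈ 24.6 L/s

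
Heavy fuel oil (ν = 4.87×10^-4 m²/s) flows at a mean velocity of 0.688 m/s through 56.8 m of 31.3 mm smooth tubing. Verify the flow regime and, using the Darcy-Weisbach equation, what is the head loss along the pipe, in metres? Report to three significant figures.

Re = VD/ν = 0.688·0.03130/4.87×10^-4 = 44.2 → laminar (Re < 2300)
f = 64/Re = 1.447
h_f = f(L/D)V²/(2g) = 1.447·(56.8/0.03130)·0.688²/(2·9.81) = 63.37 m

h_f ≈ 63.4 m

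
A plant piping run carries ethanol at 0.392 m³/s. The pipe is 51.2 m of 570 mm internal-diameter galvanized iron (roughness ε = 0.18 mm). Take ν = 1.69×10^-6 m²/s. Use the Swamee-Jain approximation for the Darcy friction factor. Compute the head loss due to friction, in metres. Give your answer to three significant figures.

h_f ≈ 0.178 m

V = 4Q/(πD²) = 4·0.392/(π·0.570²) = 1.536 m/s
Re = VD/ν = 1.536·0.570/1.69×10^-6 = 5.18×10^5 → turbulent
ε/D = 0.18/570 = 3.16×10^-4
Swamee-Jain: f = 0.01646
h_f = f(L/D)V²/(2g) = 0.01646·(51.2/0.570)·1.536²/(2·9.81) = 0.1778 m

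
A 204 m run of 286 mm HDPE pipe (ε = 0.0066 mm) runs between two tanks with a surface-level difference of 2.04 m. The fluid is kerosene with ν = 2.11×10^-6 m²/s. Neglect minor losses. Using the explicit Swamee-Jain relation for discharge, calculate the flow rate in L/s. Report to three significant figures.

Swamee-Jain (Type II): Q = -0.965·√(gD⁵h_f/L)·ln[ε/(3.7D) + √(3.17ν²L/(gD³h_f))]
√(gD⁵h_f/L) = √(9.81·0.286⁵·2.04/204) = 0.01370
ε/(3.7D) = 6.24×10^-6; √(3.17ν²L/(gD³h_f)) = 7.84×10^-5
Q = -0.965·0.01370·ln(8.466×10^-5) = 0.1240 m³/s
Check: V = 1.93 m/s, Re = 2.62×10^5, f = 0.01500, h_f = 2.03 m ≈ 2.04 m ✓

Q ≈ 124 L/s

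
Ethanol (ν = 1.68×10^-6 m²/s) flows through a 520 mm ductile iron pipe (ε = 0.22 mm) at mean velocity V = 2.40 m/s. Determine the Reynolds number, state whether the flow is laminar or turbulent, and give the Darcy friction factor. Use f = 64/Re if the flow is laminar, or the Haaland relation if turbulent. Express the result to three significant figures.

Re ≈ 7.43×10^5; turbulent; f ≈ 0.0168

Re = VD/ν = 2.400·0.520/1.68×10^-6 = 7.43×10^5
Re > 4000 → turbulent; ε/D = 4.23×10^-4
Haaland: f = 0.01678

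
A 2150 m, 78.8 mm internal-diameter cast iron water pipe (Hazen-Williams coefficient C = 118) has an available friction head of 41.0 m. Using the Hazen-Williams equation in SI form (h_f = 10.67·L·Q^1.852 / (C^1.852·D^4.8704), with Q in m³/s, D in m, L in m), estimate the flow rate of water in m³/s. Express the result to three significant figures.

Q ≈ 0.00486 m³/s

Rearranging: Q = [h_f·C^1.852·D^4.8704 / (10.67·L)]^(1/1.852)
Q = [41.0·118^1.852·0.0788^4.8704 / (10.67·2150)]^0.540 = 0.004856 m³/s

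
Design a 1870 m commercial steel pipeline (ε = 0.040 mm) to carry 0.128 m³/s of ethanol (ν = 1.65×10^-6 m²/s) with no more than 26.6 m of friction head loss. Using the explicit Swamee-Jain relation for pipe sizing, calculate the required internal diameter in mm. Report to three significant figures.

Swamee-Jain (Type III): D = 0.66·[ε^1.25·(LQ²/(gh_f))^4.75 + ν·Q^9.4·(L/(gh_f))^5.2]^0.04
LQ²/(gh_f) = 0.1174; L/(gh_f) = 7.166
Term 1 = ε^1.25·(…)^4.75 = 1.21×10^-10; Term 2 = ν·Q^9.4·(…)^5.2 = 1.87×10^-10
D = 0.66·(1.21×10^-10 + 1.87×10^-10)^0.04 = 0.2749 m = 275 mm
Check: V = 2.16 m/s, Re = 3.59×10^5, f = 0.01551, h_f = 25.0 m ≈ 26.6 m ✓

D ≈ 275 mm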